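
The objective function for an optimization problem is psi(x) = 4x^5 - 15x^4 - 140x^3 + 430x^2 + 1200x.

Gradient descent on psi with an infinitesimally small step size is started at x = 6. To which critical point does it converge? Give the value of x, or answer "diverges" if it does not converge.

psi'(x) = 20(x - 5)(x - 3)(x + 1)(x + 4), so psi'(6) = 4200.
Gradient descent moves in the -psi' direction, i.e. x is decreasing.
The nearest critical point in that direction is x = 5, where psi'' = 2160 > 0 (a local minimum). The iterate converges there.

5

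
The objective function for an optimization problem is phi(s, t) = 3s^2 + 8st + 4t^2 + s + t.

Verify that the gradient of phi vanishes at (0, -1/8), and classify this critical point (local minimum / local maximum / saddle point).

saddle point

∇phi = (6s + 8t + 1, 8s + 8t + 1); substituting (0, -1/8) gives ∇phi = (0, 0), so (0, -1/8) is indeed a critical point.
The Hessian of phi is constant: H = [[6, 8], [8, 8]].
det(H) = 6·8 − 8² = -16.
Since det(H) < 0, H is indefinite and the critical point is a saddle point.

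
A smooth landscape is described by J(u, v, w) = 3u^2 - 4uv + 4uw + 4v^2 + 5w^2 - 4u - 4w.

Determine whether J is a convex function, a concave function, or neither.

J is quadratic, so its Hessian is the constant matrix H = [[6, -4, 4], [-4, 8, 0], [4, 0, 10]].
Leading principal minors: 6, 32, 192.
All positive ⇒ H ≻ 0 ⇒ convex.

convex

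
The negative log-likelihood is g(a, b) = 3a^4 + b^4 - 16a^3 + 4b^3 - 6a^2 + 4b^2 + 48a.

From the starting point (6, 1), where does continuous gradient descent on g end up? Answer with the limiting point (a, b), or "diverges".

g is separable, so gradient descent decouples: a follows -∂g/∂a, b follows -∂g/∂b.
∂g/∂a = 12(a - 4)(a - 1)(a + 1); at a=6 this is 840, so a decreases.
∂g/∂b = 4b(b + 1)(b + 2); at b=1 this is 24, so b decreases.
a converges to its nearest critical value 4 (a local min of the a-part); b converges to 0. The iterate converges to (4, 0).

(4, 0)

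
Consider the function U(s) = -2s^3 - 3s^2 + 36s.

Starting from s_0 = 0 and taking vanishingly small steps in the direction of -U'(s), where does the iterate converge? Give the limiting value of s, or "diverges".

U'(s) = -6(s - 2)(s + 3), so U'(0) = 36.
Gradient descent moves in the -U' direction, i.e. s is decreasing.
The nearest critical point in that direction is s = -3, where U'' = 30 > 0 (a local minimum). The iterate converges there.

-3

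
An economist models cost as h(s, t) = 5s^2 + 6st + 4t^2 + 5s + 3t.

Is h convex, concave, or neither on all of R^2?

convex

h is quadratic, so its Hessian is the constant matrix H = [[10, 6], [6, 8]].
det(H) = 44, tr(H) = 18.
det(H) > 0 and tr(H) > 0, so H is positive definite everywhere: convex.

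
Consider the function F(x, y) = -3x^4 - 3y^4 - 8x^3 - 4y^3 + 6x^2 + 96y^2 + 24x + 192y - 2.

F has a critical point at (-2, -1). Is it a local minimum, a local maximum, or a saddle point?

The mixed partial ∂²F/∂x∂y is 0, so the Hessian at any point is diag(F_xx, F_yy) = diag(12(-3x^2 - 4x + 1), 12(-3y^2 - 2y + 16)).
At (-2, -1): H = diag(-36, 180).
The eigenvalues have opposite signs, so H is indefinite: a saddle point.

saddle point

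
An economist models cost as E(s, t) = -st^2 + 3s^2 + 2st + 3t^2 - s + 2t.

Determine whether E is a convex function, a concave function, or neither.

The term -st^2 is cubic, so the Hessian is not constant.
∂²E/∂t² = -2s + 6, which takes both signs as s varies (negative for sufficiently large s). A diagonal entry of the Hessian changing sign means the Hessian is neither positive- nor negative-semidefinite on all of R^2.

neither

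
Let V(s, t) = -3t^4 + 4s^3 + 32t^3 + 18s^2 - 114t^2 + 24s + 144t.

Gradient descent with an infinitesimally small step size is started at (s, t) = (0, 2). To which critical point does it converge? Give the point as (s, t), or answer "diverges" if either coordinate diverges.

V is separable, so gradient descent decouples: s follows -∂V/∂s, t follows -∂V/∂t.
∂V/∂s = 12(s + 1)(s + 2); at s=0 this is 24, so s decreases.
∂V/∂t = -12(t - 4)(t - 3)(t - 1); at t=2 this is -24, so t increases.
s converges to its nearest critical value -1 (a local min of the s-part); t converges to 3. The iterate converges to (-1, 3).

(-1, 3)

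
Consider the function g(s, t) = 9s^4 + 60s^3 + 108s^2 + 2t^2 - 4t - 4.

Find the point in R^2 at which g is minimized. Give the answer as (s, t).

g(s,t) separates as P(s) + Q(t) − 4, so its minimum is min P + min Q − 4.
P'(s) = 36s(s + 2)(s + 3) vanishes at s ∈ {-3, -2, 0}; Q'(t) = 4(t - 1) vanishes at t ∈ {1}.
Local minima of P (where P''>0): P(-3)=81, P(0)=0. Local minima of Q: Q(1)=-2.
So the global minimum of g is P(0) + Q(1) − 4 = 0 − 2 − 4 = -6, attained at (0, 1).

(0, 1)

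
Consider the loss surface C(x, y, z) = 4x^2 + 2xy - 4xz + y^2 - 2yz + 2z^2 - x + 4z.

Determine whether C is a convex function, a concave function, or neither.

convex

C is quadratic, so its Hessian is the constant matrix H = [[8, 2, -4], [2, 2, -2], [-4, -2, 4]].
Leading principal minors: 8, 12, 16.
All positive ⇒ H ≻ 0 ⇒ convex.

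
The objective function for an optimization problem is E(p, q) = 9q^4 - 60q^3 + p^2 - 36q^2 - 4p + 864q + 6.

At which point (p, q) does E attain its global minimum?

(2, -2)

E(p,q) separates as A(p) + B(q) + 6, so its minimum is min A + min B + 6.
A'(p) = 2p - 4 vanishes at p ∈ {2}; B'(q) = 36(q - 4)(q - 3)(q + 2) vanishes at q ∈ {-2, 3, 4}.
Local minima of A (where A''>0): A(2)=-4. Local minima of B: B(-2)=-1248, B(4)=1344.
So the global minimum of E is A(2) + B(-2) + 6 = -4 − 1248 + 6 = -1246, attained at (2, -2).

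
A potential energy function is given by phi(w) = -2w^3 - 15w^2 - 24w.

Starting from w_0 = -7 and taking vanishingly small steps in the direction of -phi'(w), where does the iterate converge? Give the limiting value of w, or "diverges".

-4

phi'(w) = -6(w + 1)(w + 4), so phi'(-7) = -108.
Gradient descent moves in the -phi' direction, i.e. w is increasing.
The nearest critical point in that direction is w = -4, where phi'' = 18 > 0 (a local minimum). The iterate converges there.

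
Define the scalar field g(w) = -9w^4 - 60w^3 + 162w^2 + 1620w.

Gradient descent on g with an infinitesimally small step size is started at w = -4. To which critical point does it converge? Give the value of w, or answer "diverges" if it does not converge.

-3

g'(w) = -36(w - 3)(w + 3)(w + 5), so g'(-4) = -252.
Gradient descent moves in the -g' direction, i.e. w is increasing.
The nearest critical point in that direction is w = -3, where g'' = 432 > 0 (a local minimum). The iterate converges there.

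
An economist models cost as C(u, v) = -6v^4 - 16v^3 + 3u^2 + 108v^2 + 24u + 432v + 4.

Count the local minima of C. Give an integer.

C separates as a function of u plus a function of v, so ∇C=0 decouples.
∂C/∂u = 6(u + 4) = 0 at u ∈ {-4}; ∂C/∂v = -24(v - 3)(v + 2)(v + 3) = 0 at v ∈ {-3, -2, 3}.
The Hessian is diagonal: diag(C_uu, C_vv). Second derivatives: C_uu(-4)=6; C_vv(-3)=-144, C_vv(-2)=120, C_vv(3)=-720.
Local minima occur where both diagonal entries positive: (-4, -2). Count: 1.

1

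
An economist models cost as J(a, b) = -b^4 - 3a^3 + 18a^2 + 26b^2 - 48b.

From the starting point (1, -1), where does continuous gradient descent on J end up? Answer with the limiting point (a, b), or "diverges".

(0, 1)

J is separable, so gradient descent decouples: a follows -∂J/∂a, b follows -∂J/∂b.
∂J/∂a = -9a(a - 4); at a=1 this is 27, so a decreases.
∂J/∂b = -4(b - 3)(b - 1)(b + 4); at b=-1 this is -96, so b increases.
a converges to its nearest critical value 0 (a local min of the a-part); b converges to 1. The iterate converges to (0, 1).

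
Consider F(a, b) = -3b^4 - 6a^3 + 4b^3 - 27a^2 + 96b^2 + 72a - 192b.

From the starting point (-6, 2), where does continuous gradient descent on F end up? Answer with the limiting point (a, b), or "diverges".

(-4, 1)

F is separable, so gradient descent decouples: a follows -∂F/∂a, b follows -∂F/∂b.
∂F/∂a = -18(a - 1)(a + 4); at a=-6 this is -252, so a increases.
∂F/∂b = -12(b - 4)(b - 1)(b + 4); at b=2 this is 144, so b decreases.
a converges to its nearest critical value -4 (a local min of the a-part); b converges to 1. The iterate converges to (-4, 1).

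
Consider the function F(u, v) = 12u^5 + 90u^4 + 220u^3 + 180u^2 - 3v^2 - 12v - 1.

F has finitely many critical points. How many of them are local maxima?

F separates as a function of u plus a function of v, so ∇F=0 decouples.
∂F/∂u = 60u(u + 1)(u + 2)(u + 3) = 0 at u ∈ {-3, -2, -1, 0}; ∂F/∂v = -6(v + 2) = 0 at v ∈ {-2}.
The Hessian is diagonal: diag(F_uu, F_vv). Second derivatives: F_uu(-3)=-360, F_uu(-2)=120, F_uu(-1)=-120, F_uu(0)=360; F_vv(-2)=-6.
Local maxima occur where both diagonal entries negative: (-3, -2), (-1, -2). Count: 2.

2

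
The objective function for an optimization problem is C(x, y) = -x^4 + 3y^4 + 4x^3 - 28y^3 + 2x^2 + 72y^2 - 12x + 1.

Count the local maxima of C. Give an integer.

C separates as a function of x plus a function of y, so ∇C=0 decouples.
∂C/∂x = -4(x - 3)(x - 1)(x + 1) = 0 at x ∈ {-1, 1, 3}; ∂C/∂y = 12y(y - 4)(y - 3) = 0 at y ∈ {0, 3, 4}.
The Hessian is diagonal: diag(C_xx, C_yy). Second derivatives: C_xx(-1)=-32, C_xx(1)=16, C_xx(3)=-32; C_yy(0)=144, C_yy(3)=-36, C_yy(4)=48.
Local maxima occur where both diagonal entries negative: (-1, 3), (3, 3). Count: 2.

2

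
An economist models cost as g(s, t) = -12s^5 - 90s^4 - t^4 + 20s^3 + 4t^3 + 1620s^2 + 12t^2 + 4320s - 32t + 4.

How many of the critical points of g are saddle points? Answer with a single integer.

g separates as a function of s plus a function of t, so ∇g=0 decouples.
∂g/∂s = -60(s - 3)(s + 2)(s + 3)(s + 4) = 0 at s ∈ {-4, -3, -2, 3}; ∂g/∂t = -4(t - 4)(t - 1)(t + 2) = 0 at t ∈ {-2, 1, 4}.
The Hessian is diagonal: diag(g_ss, g_tt). Second derivatives: g_ss(-4)=840, g_ss(-3)=-360, g_ss(-2)=600, g_ss(3)=-12600; g_tt(-2)=-72, g_tt(1)=36, g_tt(4)=-72.
Saddle points occur where the two diagonal entries have opposite signs: (-4, -2), (-4, 4), (-3, 1), (-2, -2), (-2, 4), (3, 1). Count: 6.

6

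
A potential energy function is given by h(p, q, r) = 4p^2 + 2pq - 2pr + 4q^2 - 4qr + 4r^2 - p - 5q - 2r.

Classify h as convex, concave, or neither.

convex

h is quadratic, so its Hessian is the constant matrix H = [[8, 2, -2], [2, 8, -4], [-2, -4, 8]].
Leading principal minors: 8, 60, 352.
All positive ⇒ H ≻ 0 ⇒ convex.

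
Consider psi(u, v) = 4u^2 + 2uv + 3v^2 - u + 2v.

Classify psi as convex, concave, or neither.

psi is quadratic, so its Hessian is the constant matrix H = [[8, 2], [2, 6]].
det(H) = 44, tr(H) = 14.
det(H) > 0 and tr(H) > 0, so H is positive definite everywhere: convex.

convex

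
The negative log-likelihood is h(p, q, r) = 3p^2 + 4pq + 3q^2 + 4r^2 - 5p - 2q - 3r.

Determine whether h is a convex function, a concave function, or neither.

h is quadratic, so its Hessian is the constant matrix H = [[6, 4, 0], [4, 6, 0], [0, 0, 8]].
Leading principal minors: 6, 20, 160.
All positive ⇒ H ≻ 0 ⇒ convex.

convex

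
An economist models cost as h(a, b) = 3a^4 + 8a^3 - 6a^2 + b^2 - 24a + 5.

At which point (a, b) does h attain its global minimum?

h(a,b) separates as P(a) + Q(b) + 5, so its minimum is min P + min Q + 5.
P'(a) = 12(a - 1)(a + 1)(a + 2) vanishes at a ∈ {-2, -1, 1}; Q'(b) = 2b vanishes at b ∈ {0}.
Local minima of P (where P''>0): P(-2)=8, P(1)=-19. Local minima of Q: Q(0)=0.
So the global minimum of h is P(1) + Q(0) + 5 = -19 + 0 + 5 = -14, attained at (1, 0).

(1, 0)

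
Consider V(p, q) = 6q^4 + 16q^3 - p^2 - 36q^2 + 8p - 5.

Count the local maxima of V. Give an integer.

1

V separates as a function of p plus a function of q, so ∇V=0 decouples.
∂V/∂p = -2(p - 4) = 0 at p ∈ {4}; ∂V/∂q = 24q(q - 1)(q + 3) = 0 at q ∈ {-3, 0, 1}.
The Hessian is diagonal: diag(V_pp, V_qq). Second derivatives: V_pp(4)=-2; V_qq(-3)=288, V_qq(0)=-72, V_qq(1)=96.
Local maxima occur where both diagonal entries negative: (4, 0). Count: 1.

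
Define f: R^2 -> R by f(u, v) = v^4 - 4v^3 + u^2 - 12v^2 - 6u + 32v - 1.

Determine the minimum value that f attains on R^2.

-74

f(u,v) separates as P(u) + Q(v) − 1, so its minimum is min P + min Q − 1.
P'(u) = 2u - 6 vanishes at u ∈ {3}; Q'(v) = 4(v - 4)(v - 1)(v + 2) vanishes at v ∈ {-2, 1, 4}.
Local minima of P (where P''>0): P(3)=-9. Local minima of Q: Q(-2)=-64, Q(4)=-64.
So the global minimum of f is P(3) + Q(-2) − 1 = -9 − 64 − 1 = -74, attained at (3, -2).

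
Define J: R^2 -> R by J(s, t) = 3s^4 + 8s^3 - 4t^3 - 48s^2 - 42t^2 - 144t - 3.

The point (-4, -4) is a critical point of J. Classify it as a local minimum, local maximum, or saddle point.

The mixed partial ∂²J/∂s∂t is 0, so the Hessian at any point is diag(J_ss, J_tt) = diag(12(3s^2 + 4s - 8), -12(2t + 7)).
At (-4, -4): H = diag(288, 12).
Both eigenvalues are positive, so H is positive definite: a local minimum.

local minimum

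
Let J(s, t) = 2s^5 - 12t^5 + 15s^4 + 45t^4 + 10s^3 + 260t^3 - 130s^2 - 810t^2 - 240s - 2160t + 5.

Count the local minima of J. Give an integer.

4

J separates as a function of s plus a function of t, so ∇J=0 decouples.
∂J/∂s = 10(s - 2)(s + 1)(s + 3)(s + 4) = 0 at s ∈ {-4, -3, -1, 2}; ∂J/∂t = -60(t - 4)(t - 3)(t + 1)(t + 3) = 0 at t ∈ {-3, -1, 3, 4}.
The Hessian is diagonal: diag(J_ss, J_tt). Second derivatives: J_ss(-4)=-180, J_ss(-3)=100, J_ss(-1)=-180, J_ss(2)=900; J_tt(-3)=5040, J_tt(-1)=-2400, J_tt(3)=1440, J_tt(4)=-2100.
Local minima occur where both diagonal entries positive: (-3, -3), (-3, 3), (2, -3), (2, 3). Count: 4.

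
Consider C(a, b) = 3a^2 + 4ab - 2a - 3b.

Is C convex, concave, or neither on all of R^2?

neither

C is quadratic, so its Hessian is the constant matrix H = [[6, 4], [4, 0]].
det(H) = -16, tr(H) = 6.
det(H) < 0, so H is indefinite: neither convex nor concave.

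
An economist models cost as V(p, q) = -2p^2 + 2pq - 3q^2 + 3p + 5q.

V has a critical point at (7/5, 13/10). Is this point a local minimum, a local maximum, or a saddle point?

The Hessian of V is constant: H = [[-4, 2], [2, -6]].
det(H) = (-4)·(-6) − 2² = 20.
det(H) > 0 and tr(H) = -10 < 0, so H is negative definite and the point is a local maximum.

local maximum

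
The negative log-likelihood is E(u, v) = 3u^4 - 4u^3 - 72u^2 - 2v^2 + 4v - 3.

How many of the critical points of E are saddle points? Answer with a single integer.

E separates as a function of u plus a function of v, so ∇E=0 decouples.
∂E/∂u = 12u(u - 4)(u + 3) = 0 at u ∈ {-3, 0, 4}; ∂E/∂v = -4(v - 1) = 0 at v ∈ {1}.
The Hessian is diagonal: diag(E_uu, E_vv). Second derivatives: E_uu(-3)=252, E_uu(0)=-144, E_uu(4)=336; E_vv(1)=-4.
Saddle points occur where the two diagonal entries have opposite signs: (-3, 1), (4, 1). Count: 2.

2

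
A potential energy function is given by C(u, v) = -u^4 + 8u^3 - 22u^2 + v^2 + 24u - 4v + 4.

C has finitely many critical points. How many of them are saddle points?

2

C separates as a function of u plus a function of v, so ∇C=0 decouples.
∂C/∂u = -4(u - 3)(u - 2)(u - 1) = 0 at u ∈ {1, 2, 3}; ∂C/∂v = 2(v - 2) = 0 at v ∈ {2}.
The Hessian is diagonal: diag(C_uu, C_vv). Second derivatives: C_uu(1)=-8, C_uu(2)=4, C_uu(3)=-8; C_vv(2)=2.
Saddle points occur where the two diagonal entries have opposite signs: (1, 2), (3, 2). Count: 2.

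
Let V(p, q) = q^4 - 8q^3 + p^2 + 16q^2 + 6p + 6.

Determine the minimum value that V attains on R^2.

V(p,q) separates as A(p) + B(q) + 6, so its minimum is min A + min B + 6.
A'(p) = 2p + 6 vanishes at p ∈ {-3}; B'(q) = 4q(q - 4)(q - 2) vanishes at q ∈ {0, 2, 4}.
Local minima of A (where A''>0): A(-3)=-9. Local minima of B: B(0)=0, B(4)=0.
So the global minimum of V is A(-3) + B(0) + 6 = -9 + 0 + 6 = -3, attained at (-3, 0).

-3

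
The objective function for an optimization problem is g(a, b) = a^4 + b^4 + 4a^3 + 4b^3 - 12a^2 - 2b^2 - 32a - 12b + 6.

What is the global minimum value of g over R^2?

-67

g(a,b) separates as P(a) + Q(b) + 6, so its minimum is min P + min Q + 6.
P'(a) = 4(a - 2)(a + 1)(a + 4) vanishes at a ∈ {-4, -1, 2}; Q'(b) = 4(b - 1)(b + 1)(b + 3) vanishes at b ∈ {-3, -1, 1}.
Local minima of P (where P''>0): P(-4)=-64, P(2)=-64. Local minima of Q: Q(-3)=-9, Q(1)=-9.
So the global minimum of g is P(-4) + Q(-3) + 6 = -64 − 9 + 6 = -67, attained at (-4, -3).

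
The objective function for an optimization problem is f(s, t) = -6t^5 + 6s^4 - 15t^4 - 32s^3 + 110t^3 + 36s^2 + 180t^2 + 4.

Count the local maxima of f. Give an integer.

f separates as a function of s plus a function of t, so ∇f=0 decouples.
∂f/∂s = 24s(s - 3)(s - 1) = 0 at s ∈ {0, 1, 3}; ∂f/∂t = -30t(t - 3)(t + 1)(t + 4) = 0 at t ∈ {-4, -1, 0, 3}.
The Hessian is diagonal: diag(f_ss, f_tt). Second derivatives: f_ss(0)=72, f_ss(1)=-48, f_ss(3)=144; f_tt(-4)=2520, f_tt(-1)=-360, f_tt(0)=360, f_tt(3)=-2520.
Local maxima occur where both diagonal entries negative: (1, -1), (1, 3). Count: 2.

2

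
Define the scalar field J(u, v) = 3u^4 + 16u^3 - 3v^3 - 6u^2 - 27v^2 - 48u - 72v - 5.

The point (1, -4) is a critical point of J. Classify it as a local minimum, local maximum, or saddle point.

The mixed partial ∂²J/∂u∂v is 0, so the Hessian at any point is diag(J_uu, J_vv) = diag(12(3u^2 + 8u - 1), -18(v + 3)).
At (1, -4): H = diag(120, 18).
Both eigenvalues are positive, so H is positive definite: a local minimum.

local minimum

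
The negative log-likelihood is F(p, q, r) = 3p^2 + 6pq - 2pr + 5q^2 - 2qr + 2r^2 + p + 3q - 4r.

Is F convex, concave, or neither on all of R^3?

convex

F is quadratic, so its Hessian is the constant matrix H = [[6, 6, -2], [6, 10, -2], [-2, -2, 4]].
Leading principal minors: 6, 24, 80.
All positive ⇒ H ≻ 0 ⇒ convex.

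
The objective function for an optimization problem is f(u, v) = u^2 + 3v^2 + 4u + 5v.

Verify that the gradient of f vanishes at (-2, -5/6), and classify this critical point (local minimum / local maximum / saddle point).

∇f = (2u + 4, 6v + 5); substituting (-2, -5/6) gives ∇f = (0, 0), so (-2, -5/6) is indeed a critical point.
The Hessian of f is constant: H = [[2, 0], [0, 6]].
det(H) = 2·6 − 0² = 12.
det(H) > 0 and tr(H) = 8 > 0, so H is positive definite and the point is a local minimum.

local minimum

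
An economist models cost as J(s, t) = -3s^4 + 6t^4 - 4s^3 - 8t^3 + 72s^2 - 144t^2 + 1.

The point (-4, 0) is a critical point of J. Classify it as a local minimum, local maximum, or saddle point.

local maximum

The mixed partial ∂²J/∂s∂t is 0, so the Hessian at any point is diag(J_ss, J_tt) = diag(12(-3s^2 - 2s + 12), 24(3t^2 - 2t - 12)).
At (-4, 0): H = diag(-336, -288).
Both eigenvalues are negative, so H is negative definite: a local maximum.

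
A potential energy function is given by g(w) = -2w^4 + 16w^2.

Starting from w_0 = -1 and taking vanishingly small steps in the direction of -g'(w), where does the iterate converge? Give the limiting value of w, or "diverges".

g'(w) = -8w(w - 2)(w + 2), so g'(-1) = -24.
Gradient descent moves in the -g' direction, i.e. w is increasing.
The nearest critical point in that direction is w = 0, where g'' = 32 > 0 (a local minimum). The iterate converges there.

0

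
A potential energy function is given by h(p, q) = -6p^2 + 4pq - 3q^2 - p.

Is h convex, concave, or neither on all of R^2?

h is quadratic, so its Hessian is the constant matrix H = [[-12, 4], [4, -6]].
det(H) = 56, tr(H) = -18.
det(H) > 0 and tr(H) < 0, so H is negative definite everywhere: concave.

concave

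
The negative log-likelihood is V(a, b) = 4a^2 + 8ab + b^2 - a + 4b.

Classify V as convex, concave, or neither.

neither

V is quadratic, so its Hessian is the constant matrix H = [[8, 8], [8, 2]].
det(H) = -48, tr(H) = 10.
det(H) < 0, so H is indefinite: neither convex nor concave.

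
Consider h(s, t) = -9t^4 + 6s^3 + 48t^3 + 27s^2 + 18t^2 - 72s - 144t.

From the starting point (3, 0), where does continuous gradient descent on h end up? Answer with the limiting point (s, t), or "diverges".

h is separable, so gradient descent decouples: s follows -∂h/∂s, t follows -∂h/∂t.
∂h/∂s = 18(s - 1)(s + 4); at s=3 this is 252, so s decreases.
∂h/∂t = -36(t - 4)(t - 1)(t + 1); at t=0 this is -144, so t increases.
s converges to its nearest critical value 1 (a local min of the s-part); t converges to 1. The iterate converges to (1, 1).

(1, 1)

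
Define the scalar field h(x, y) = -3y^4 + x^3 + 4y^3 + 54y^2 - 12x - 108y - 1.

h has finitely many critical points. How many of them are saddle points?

h separates as a function of x plus a function of y, so ∇h=0 decouples.
∂h/∂x = 3(x - 2)(x + 2) = 0 at x ∈ {-2, 2}; ∂h/∂y = -12(y - 3)(y - 1)(y + 3) = 0 at y ∈ {-3, 1, 3}.
The Hessian is diagonal: diag(h_xx, h_yy). Second derivatives: h_xx(-2)=-12, h_xx(2)=12; h_yy(-3)=-288, h_yy(1)=96, h_yy(3)=-144.
Saddle points occur where the two diagonal entries have opposite signs: (-2, 1), (2, -3), (2, 3). Count: 3.

3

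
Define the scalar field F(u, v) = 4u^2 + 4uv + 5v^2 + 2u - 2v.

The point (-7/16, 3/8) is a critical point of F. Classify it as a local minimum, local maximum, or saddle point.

local minimum

The Hessian of F is constant: H = [[8, 4], [4, 10]].
det(H) = 8·10 − 4² = 64.
det(H) > 0 and tr(H) = 18 > 0, so H is positive definite and the point is a local minimum.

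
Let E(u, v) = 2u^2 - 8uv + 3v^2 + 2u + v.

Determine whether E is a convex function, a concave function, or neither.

neither

E is quadratic, so its Hessian is the constant matrix H = [[4, -8], [-8, 6]].
det(H) = -40, tr(H) = 10.
det(H) < 0, so H is indefinite: neither convex nor concave.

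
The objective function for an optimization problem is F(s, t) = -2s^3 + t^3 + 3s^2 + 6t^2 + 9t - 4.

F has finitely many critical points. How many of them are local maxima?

F separates as a function of s plus a function of t, so ∇F=0 decouples.
∂F/∂s = -6s(s - 1) = 0 at s ∈ {0, 1}; ∂F/∂t = 3(t + 1)(t + 3) = 0 at t ∈ {-3, -1}.
The Hessian is diagonal: diag(F_ss, F_tt). Second derivatives: F_ss(0)=6, F_ss(1)=-6; F_tt(-3)=-6, F_tt(-1)=6.
Local maxima occur where both diagonal entries negative: (1, -3). Count: 1.

1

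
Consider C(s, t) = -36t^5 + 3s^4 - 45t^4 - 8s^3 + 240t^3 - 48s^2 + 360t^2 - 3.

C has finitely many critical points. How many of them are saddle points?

6

C separates as a function of s plus a function of t, so ∇C=0 decouples.
∂C/∂s = 12s(s - 4)(s + 2) = 0 at s ∈ {-2, 0, 4}; ∂C/∂t = -180t(t - 2)(t + 1)(t + 2) = 0 at t ∈ {-2, -1, 0, 2}.
The Hessian is diagonal: diag(C_ss, C_tt). Second derivatives: C_ss(-2)=144, C_ss(0)=-96, C_ss(4)=288; C_tt(-2)=1440, C_tt(-1)=-540, C_tt(0)=720, C_tt(2)=-4320.
Saddle points occur where the two diagonal entries have opposite signs: (-2, -1), (-2, 2), (0, -2), (0, 0), (4, -1), (4, 2). Count: 6.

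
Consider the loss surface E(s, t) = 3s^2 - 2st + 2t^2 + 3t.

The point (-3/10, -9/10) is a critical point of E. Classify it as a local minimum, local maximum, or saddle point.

local minimum

The Hessian of E is constant: H = [[6, -2], [-2, 4]].
det(H) = 6·4 − (-2)² = 20.
det(H) > 0 and tr(H) = 10 > 0, so H is positive definite and the point is a local minimum.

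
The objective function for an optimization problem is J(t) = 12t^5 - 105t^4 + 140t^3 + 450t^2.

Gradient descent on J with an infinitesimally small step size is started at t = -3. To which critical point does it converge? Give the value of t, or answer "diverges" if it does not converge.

diverges

J'(t) = 60t(t - 5)(t - 3)(t + 1), so J'(-3) = 17280.
Gradient descent moves in the -J' direction, i.e. t is decreasing.
There is no critical point below t=-3, and J' keeps the same sign, so the iterate runs off to −∞.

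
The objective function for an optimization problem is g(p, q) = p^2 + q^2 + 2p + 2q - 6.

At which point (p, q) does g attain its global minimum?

g(p,q) separates as A(p) + B(q) − 6, so its minimum is min A + min B − 6.
A'(p) = 2p + 2 vanishes at p ∈ {-1}; B'(q) = 2q + 2 vanishes at q ∈ {-1}.
Local minima of A (where A''>0): A(-1)=-1. Local minima of B: B(-1)=-1.
So the global minimum of g is A(-1) + B(-1) − 6 = -1 − 1 − 6 = -8, attained at (-1, -1).

(-1, -1)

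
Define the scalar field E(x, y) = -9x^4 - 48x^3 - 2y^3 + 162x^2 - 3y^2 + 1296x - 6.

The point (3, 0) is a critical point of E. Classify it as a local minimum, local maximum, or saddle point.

The mixed partial ∂²E/∂x∂y is 0, so the Hessian at any point is diag(E_xx, E_yy) = diag(36(-3x^2 - 8x + 9), -6(2y + 1)).
At (3, 0): H = diag(-1512, -6).
Both eigenvalues are negative, so H is negative definite: a local maximum.

local maximum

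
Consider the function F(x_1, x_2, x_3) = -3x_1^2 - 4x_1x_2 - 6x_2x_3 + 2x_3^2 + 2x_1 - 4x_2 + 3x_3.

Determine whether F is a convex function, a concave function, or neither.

neither

F is quadratic, so its Hessian is the constant matrix H = [[-6, -4, 0], [-4, 0, -6], [0, -6, 4]].
Leading principal minors: -6, -16, 152.
Neither pattern holds ⇒ H is indefinite ⇒ neither convex nor concave.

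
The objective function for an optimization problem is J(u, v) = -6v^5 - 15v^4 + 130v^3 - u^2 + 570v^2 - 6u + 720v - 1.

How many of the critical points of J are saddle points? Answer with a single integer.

2

J separates as a function of u plus a function of v, so ∇J=0 decouples.
∂J/∂u = -2(u + 3) = 0 at u ∈ {-3}; ∂J/∂v = -30(v - 4)(v + 1)(v + 2)(v + 3) = 0 at v ∈ {-3, -2, -1, 4}.
The Hessian is diagonal: diag(J_uu, J_vv). Second derivatives: J_uu(-3)=-2; J_vv(-3)=420, J_vv(-2)=-180, J_vv(-1)=300, J_vv(4)=-6300.
Saddle points occur where the two diagonal entries have opposite signs: (-3, -3), (-3, -1). Count: 2.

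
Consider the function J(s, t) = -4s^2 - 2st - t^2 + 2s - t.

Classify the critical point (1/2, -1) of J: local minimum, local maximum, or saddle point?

local maximum

The Hessian of J is constant: H = [[-8, -2], [-2, -2]].
det(H) = (-8)·(-2) − (-2)² = 12.
det(H) > 0 and tr(H) = -10 < 0, so H is negative definite and the point is a local maximum.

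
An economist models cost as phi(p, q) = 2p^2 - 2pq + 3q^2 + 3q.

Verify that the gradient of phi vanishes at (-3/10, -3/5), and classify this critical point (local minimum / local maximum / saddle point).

local minimum

∇phi = (4p - 2q, -2p + 6q + 3); substituting (-3/10, -3/5) gives ∇phi = (0, 0), so (-3/10, -3/5) is indeed a critical point.
The Hessian of phi is constant: H = [[4, -2], [-2, 6]].
det(H) = 4·6 − (-2)² = 20.
det(H) > 0 and tr(H) = 10 > 0, so H is positive definite and the point is a local minimum.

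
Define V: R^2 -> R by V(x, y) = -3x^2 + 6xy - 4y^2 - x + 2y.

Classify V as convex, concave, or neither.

V is quadratic, so its Hessian is the constant matrix H = [[-6, 6], [6, -8]].
det(H) = 12, tr(H) = -14.
det(H) > 0 and tr(H) < 0, so H is negative definite everywhere: concave.

concave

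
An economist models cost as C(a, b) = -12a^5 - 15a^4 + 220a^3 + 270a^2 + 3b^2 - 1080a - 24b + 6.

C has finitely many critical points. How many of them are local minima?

2

C separates as a function of a plus a function of b, so ∇C=0 decouples.
∂C/∂a = -60(a - 3)(a - 1)(a + 2)(a + 3) = 0 at a ∈ {-3, -2, 1, 3}; ∂C/∂b = 6(b - 4) = 0 at b ∈ {4}.
The Hessian is diagonal: diag(C_aa, C_bb). Second derivatives: C_aa(-3)=1440, C_aa(-2)=-900, C_aa(1)=1440, C_aa(3)=-3600; C_bb(4)=6.
Local minima occur where both diagonal entries positive: (-3, 4), (1, 4). Count: 2.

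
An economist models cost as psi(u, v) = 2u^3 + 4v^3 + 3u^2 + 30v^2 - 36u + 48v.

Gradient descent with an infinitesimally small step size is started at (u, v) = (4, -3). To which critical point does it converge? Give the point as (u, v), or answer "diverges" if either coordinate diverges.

psi is separable, so gradient descent decouples: u follows -∂psi/∂u, v follows -∂psi/∂v.
∂psi/∂u = 6(u - 2)(u + 3); at u=4 this is 84, so u decreases.
∂psi/∂v = 12(v + 1)(v + 4); at v=-3 this is -24, so v increases.
u converges to its nearest critical value 2 (a local min of the u-part); v converges to -1. The iterate converges to (2, -1).

(2, -1)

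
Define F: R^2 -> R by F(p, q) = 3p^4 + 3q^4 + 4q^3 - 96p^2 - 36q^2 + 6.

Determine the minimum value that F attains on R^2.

-951

F(p,q) separates as A(p) + B(q) + 6, so its minimum is min A + min B + 6.
A'(p) = 12p(p - 4)(p + 4) vanishes at p ∈ {-4, 0, 4}; B'(q) = 12q(q - 2)(q + 3) vanishes at q ∈ {-3, 0, 2}.
Local minima of A (where A''>0): A(-4)=-768, A(4)=-768. Local minima of B: B(-3)=-189, B(2)=-64.
So the global minimum of F is A(-4) + B(-3) + 6 = -768 − 189 + 6 = -951, attained at (-4, -3).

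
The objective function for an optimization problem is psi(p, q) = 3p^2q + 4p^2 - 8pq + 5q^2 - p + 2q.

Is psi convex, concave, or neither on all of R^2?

The term 3p^2q is cubic, so the Hessian is not constant.
∂²psi/∂p² = 6q + 8, which takes both signs as q varies (negative for sufficiently negative q). A diagonal entry of the Hessian changing sign means the Hessian is neither positive- nor negative-semidefinite on all of R^2.

neither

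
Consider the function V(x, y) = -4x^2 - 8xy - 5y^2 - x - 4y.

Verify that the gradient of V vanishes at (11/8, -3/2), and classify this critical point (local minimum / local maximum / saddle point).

∇V = (-8x - 8y - 1, -8x - 10y - 4); substituting (11/8, -3/2) gives ∇V = (0, 0), so (11/8, -3/2) is indeed a critical point.
The Hessian of V is constant: H = [[-8, -8], [-8, -10]].
det(H) = (-8)·(-10) − (-8)² = 16.
det(H) > 0 and tr(H) = -18 < 0, so H is negative definite and the point is a local maximum.

local maximum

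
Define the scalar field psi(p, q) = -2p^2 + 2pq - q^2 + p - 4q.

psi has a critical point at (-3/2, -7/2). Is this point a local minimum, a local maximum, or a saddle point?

local maximum

The Hessian of psi is constant: H = [[-4, 2], [2, -2]].
det(H) = (-4)·(-2) − 2² = 4.
det(H) > 0 and tr(H) = -6 < 0, so H is negative definite and the point is a local maximum.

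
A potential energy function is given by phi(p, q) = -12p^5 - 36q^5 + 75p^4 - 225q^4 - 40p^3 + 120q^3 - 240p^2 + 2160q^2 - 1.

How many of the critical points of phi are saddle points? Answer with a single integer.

8

phi separates as a function of p plus a function of q, so ∇phi=0 decouples.
∂phi/∂p = -60p(p - 4)(p - 2)(p + 1) = 0 at p ∈ {-1, 0, 2, 4}; ∂phi/∂q = -180q(q - 2)(q + 3)(q + 4) = 0 at q ∈ {-4, -3, 0, 2}.
The Hessian is diagonal: diag(phi_pp, phi_qq). Second derivatives: phi_pp(-1)=900, phi_pp(0)=-480, phi_pp(2)=720, phi_pp(4)=-2400; phi_qq(-4)=4320, phi_qq(-3)=-2700, phi_qq(0)=4320, phi_qq(2)=-10800.
Saddle points occur where the two diagonal entries have opposite signs: (-1, -3), (-1, 2), (0, -4), (0, 0), (2, -3), (2, 2), (4, -4), (4, 0). Count: 8.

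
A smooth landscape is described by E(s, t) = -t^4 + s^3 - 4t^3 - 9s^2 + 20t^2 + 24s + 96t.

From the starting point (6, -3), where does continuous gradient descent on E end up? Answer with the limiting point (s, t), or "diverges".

(4, -2)

E is separable, so gradient descent decouples: s follows -∂E/∂s, t follows -∂E/∂t.
∂E/∂s = 3(s - 4)(s - 2); at s=6 this is 24, so s decreases.
∂E/∂t = -4(t - 3)(t + 2)(t + 4); at t=-3 this is -24, so t increases.
s converges to its nearest critical value 4 (a local min of the s-part); t converges to -2. The iterate converges to (4, -2).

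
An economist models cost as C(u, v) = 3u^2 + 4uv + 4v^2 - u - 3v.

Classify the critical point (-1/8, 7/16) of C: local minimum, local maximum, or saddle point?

The Hessian of C is constant: H = [[6, 4], [4, 8]].
det(H) = 6·8 − 4² = 32.
det(H) > 0 and tr(H) = 14 > 0, so H is positive definite and the point is a local minimum.

local minimum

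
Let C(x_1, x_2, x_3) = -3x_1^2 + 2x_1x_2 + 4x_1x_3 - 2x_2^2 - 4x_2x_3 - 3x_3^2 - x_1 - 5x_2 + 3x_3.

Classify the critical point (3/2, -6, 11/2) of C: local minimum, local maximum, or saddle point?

The Hessian is constant: H = [[-6, 2, 4], [2, -4, -4], [4, -4, -6]].
Leading principal minors: Δ₁ = -6, Δ₂ = 20, Δ₃ = -24.
The minors alternate sign starting negative (−, +, −), so H is negative definite: a local maximum.

local maximum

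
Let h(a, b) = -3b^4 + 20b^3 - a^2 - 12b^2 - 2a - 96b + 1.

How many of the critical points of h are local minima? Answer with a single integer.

0

h separates as a function of a plus a function of b, so ∇h=0 decouples.
∂h/∂a = -2(a + 1) = 0 at a ∈ {-1}; ∂h/∂b = -12(b - 4)(b - 2)(b + 1) = 0 at b ∈ {-1, 2, 4}.
The Hessian is diagonal: diag(h_aa, h_bb). Second derivatives: h_aa(-1)=-2; h_bb(-1)=-180, h_bb(2)=72, h_bb(4)=-120.
Local minima occur where both diagonal entries positive: none. Count: 0.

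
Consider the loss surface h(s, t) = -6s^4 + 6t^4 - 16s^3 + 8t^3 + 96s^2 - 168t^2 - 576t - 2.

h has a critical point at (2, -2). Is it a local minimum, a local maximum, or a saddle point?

local maximum

The mixed partial ∂²h/∂s∂t is 0, so the Hessian at any point is diag(h_ss, h_tt) = diag(24(-3s^2 - 4s + 8), 24(3t^2 + 2t - 14)).
At (2, -2): H = diag(-288, -144).
Both eigenvalues are negative, so H is negative definite: a local maximum.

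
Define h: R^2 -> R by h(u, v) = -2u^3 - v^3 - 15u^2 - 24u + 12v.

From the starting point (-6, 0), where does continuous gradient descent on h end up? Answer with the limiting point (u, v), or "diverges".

h is separable, so gradient descent decouples: u follows -∂h/∂u, v follows -∂h/∂v.
∂h/∂u = -6(u + 1)(u + 4); at u=-6 this is -60, so u increases.
∂h/∂v = -3(v - 2)(v + 2); at v=0 this is 12, so v decreases.
u converges to its nearest critical value -4 (a local min of the u-part); v converges to -2. The iterate converges to (-4, -2).

(-4, -2)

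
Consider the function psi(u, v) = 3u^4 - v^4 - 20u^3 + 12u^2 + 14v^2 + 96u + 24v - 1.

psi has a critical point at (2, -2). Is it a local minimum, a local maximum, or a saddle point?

The mixed partial ∂²psi/∂u∂v is 0, so the Hessian at any point is diag(psi_uu, psi_vv) = diag(12(3u^2 - 10u + 2), 4(-3v^2 + 7)).
At (2, -2): H = diag(-72, -20).
Both eigenvalues are negative, so H is negative definite: a local maximum.

local maximum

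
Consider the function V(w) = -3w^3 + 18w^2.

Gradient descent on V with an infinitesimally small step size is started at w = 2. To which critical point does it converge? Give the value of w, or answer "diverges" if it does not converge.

0

V'(w) = -9w(w - 4), so V'(2) = 36.
Gradient descent moves in the -V' direction, i.e. w is decreasing.
The nearest critical point in that direction is w = 0, where V'' = 36 > 0 (a local minimum). The iterate converges there.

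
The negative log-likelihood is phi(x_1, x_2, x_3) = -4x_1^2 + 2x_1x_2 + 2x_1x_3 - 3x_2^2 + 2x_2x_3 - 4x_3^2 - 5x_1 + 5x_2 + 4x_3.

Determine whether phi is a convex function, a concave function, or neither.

phi is quadratic, so its Hessian is the constant matrix H = [[-8, 2, 2], [2, -6, 2], [2, 2, -8]].
Leading principal minors: -8, 44, -280.
Signs alternate −, +, − ⇒ H ≺ 0 ⇒ concave.

concave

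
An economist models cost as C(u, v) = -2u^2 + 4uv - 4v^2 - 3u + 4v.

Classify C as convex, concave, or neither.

concave

C is quadratic, so its Hessian is the constant matrix H = [[-4, 4], [4, -8]].
det(H) = 16, tr(H) = -12.
det(H) > 0 and tr(H) < 0, so H is negative definite everywhere: concave.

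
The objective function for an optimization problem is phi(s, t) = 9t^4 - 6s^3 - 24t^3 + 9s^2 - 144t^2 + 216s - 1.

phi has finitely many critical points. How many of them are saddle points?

3

phi separates as a function of s plus a function of t, so ∇phi=0 decouples.
∂phi/∂s = -18(s - 4)(s + 3) = 0 at s ∈ {-3, 4}; ∂phi/∂t = 36t(t - 4)(t + 2) = 0 at t ∈ {-2, 0, 4}.
The Hessian is diagonal: diag(phi_ss, phi_tt). Second derivatives: phi_ss(-3)=126, phi_ss(4)=-126; phi_tt(-2)=432, phi_tt(0)=-288, phi_tt(4)=864.
Saddle points occur where the two diagonal entries have opposite signs: (-3, 0), (4, -2), (4, 4). Count: 3.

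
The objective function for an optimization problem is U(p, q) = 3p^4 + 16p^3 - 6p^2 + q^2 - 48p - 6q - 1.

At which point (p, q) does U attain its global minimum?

(-4, 3)

U(p,q) separates as A(p) + B(q) − 1, so its minimum is min A + min B − 1.
A'(p) = 12(p - 1)(p + 1)(p + 4) vanishes at p ∈ {-4, -1, 1}; B'(q) = 2q - 6 vanishes at q ∈ {3}.
Local minima of A (where A''>0): A(-4)=-160, A(1)=-35. Local minima of B: B(3)=-9.
So the global minimum of U is A(-4) + B(3) − 1 = -160 − 9 − 1 = -170, attained at (-4, 3).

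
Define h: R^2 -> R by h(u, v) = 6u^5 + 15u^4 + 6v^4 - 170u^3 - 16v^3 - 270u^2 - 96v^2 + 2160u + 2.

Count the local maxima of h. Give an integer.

h separates as a function of u plus a function of v, so ∇h=0 decouples.
∂h/∂u = 30(u - 3)(u - 2)(u + 3)(u + 4) = 0 at u ∈ {-4, -3, 2, 3}; ∂h/∂v = 24v(v - 4)(v + 2) = 0 at v ∈ {-2, 0, 4}.
The Hessian is diagonal: diag(h_uu, h_vv). Second derivatives: h_uu(-4)=-1260, h_uu(-3)=900, h_uu(2)=-900, h_uu(3)=1260; h_vv(-2)=288, h_vv(0)=-192, h_vv(4)=576.
Local maxima occur where both diagonal entries negative: (-4, 0), (2, 0). Count: 2.

2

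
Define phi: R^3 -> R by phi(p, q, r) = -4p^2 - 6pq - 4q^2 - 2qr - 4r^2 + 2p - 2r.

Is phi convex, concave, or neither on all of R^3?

phi is quadratic, so its Hessian is the constant matrix H = [[-8, -6, 0], [-6, -8, -2], [0, -2, -8]].
Leading principal minors: -8, 28, -192.
Signs alternate −, +, − ⇒ H ≺ 0 ⇒ concave.

concave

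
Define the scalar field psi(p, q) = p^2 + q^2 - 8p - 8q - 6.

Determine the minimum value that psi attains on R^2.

-38

psi(p,q) separates as A(p) + B(q) − 6, so its minimum is min A + min B − 6.
A'(p) = 2p - 8 vanishes at p ∈ {4}; B'(q) = 2q - 8 vanishes at q ∈ {4}.
Local minima of A (where A''>0): A(4)=-16. Local minima of B: B(4)=-16.
So the global minimum of psi is A(4) + B(4) − 6 = -16 − 16 − 6 = -38, attained at (4, 4).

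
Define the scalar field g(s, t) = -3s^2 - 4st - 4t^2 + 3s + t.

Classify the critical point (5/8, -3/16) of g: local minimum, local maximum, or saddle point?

local maximum

The Hessian of g is constant: H = [[-6, -4], [-4, -8]].
det(H) = (-6)·(-8) − (-4)² = 32.
det(H) > 0 and tr(H) = -14 < 0, so H is negative definite and the point is a local maximum.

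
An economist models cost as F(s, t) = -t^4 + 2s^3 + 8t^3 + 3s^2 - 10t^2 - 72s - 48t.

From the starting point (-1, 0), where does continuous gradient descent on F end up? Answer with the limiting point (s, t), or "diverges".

F is separable, so gradient descent decouples: s follows -∂F/∂s, t follows -∂F/∂t.
∂F/∂s = 6(s - 3)(s + 4); at s=-1 this is -72, so s increases.
∂F/∂t = -4(t - 4)(t - 3)(t + 1); at t=0 this is -48, so t increases.
s converges to its nearest critical value 3 (a local min of the s-part); t converges to 3. The iterate converges to (3, 3).

(3, 3)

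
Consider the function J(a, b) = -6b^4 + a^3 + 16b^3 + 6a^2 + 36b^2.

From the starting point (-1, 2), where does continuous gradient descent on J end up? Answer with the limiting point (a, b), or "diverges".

J is separable, so gradient descent decouples: a follows -∂J/∂a, b follows -∂J/∂b.
∂J/∂a = 3a(a + 4); at a=-1 this is -9, so a increases.
∂J/∂b = -24b(b - 3)(b + 1); at b=2 this is 144, so b decreases.
a converges to its nearest critical value 0 (a local min of the a-part); b converges to 0. The iterate converges to (0, 0).

(0, 0)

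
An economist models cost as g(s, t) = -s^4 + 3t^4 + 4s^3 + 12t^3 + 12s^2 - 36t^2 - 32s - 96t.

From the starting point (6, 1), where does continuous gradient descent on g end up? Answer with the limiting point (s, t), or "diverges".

diverges

g is separable, so gradient descent decouples: s follows -∂g/∂s, t follows -∂g/∂t.
∂g/∂s = -4(s - 4)(s - 1)(s + 2); at s=6 this is -320, so s increases.
∂g/∂t = 12(t - 2)(t + 1)(t + 4); at t=1 this is -120, so t increases.
The s-coordinate has no critical point in that direction and runs off to infinity.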